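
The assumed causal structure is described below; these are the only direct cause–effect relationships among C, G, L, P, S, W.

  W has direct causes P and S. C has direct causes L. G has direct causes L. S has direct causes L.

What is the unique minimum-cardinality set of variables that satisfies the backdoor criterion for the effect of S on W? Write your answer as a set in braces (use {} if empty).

{}

Variables eligible for adjustment (non-descendants of S, excluding S and W): {C, G, L, P}.
Backdoor paths from S to W:
  (none)
With no backdoor paths the empty set already satisfies the criterion, and it is trivially minimal.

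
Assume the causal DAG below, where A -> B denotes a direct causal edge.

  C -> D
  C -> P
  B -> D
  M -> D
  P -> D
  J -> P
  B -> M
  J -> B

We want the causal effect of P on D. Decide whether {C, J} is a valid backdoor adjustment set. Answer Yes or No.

Yes

Backdoor paths from P to D (paths whose first edge points into P):
  P1: P <- J -> B -> M -> D
  P2: P <- J -> B -> D
  P3: P <- C -> D
Condition 1 (no descendant of P in the set): holds — descendants of P are {D}; none are in {C, J}.
Condition 2 (every backdoor path blocked by {C, J}):
  P1: blocked at fork node J ∈ conditioning set.
  P2: blocked at fork node J ∈ conditioning set.
  P3: blocked at fork node C ∈ conditioning set.
{C, J} satisfies the backdoor criterion.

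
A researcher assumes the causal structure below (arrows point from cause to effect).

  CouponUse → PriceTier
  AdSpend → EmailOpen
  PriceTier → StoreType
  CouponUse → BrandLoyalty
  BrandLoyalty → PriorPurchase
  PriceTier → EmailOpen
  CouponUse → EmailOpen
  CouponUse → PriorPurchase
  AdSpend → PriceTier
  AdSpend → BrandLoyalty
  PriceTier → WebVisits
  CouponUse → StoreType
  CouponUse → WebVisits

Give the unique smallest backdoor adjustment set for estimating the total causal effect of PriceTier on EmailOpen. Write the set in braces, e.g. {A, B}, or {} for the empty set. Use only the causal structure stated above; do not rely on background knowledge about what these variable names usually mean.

Variables eligible for adjustment (non-descendants of PriceTier, excluding PriceTier and EmailOpen): {AdSpend, BrandLoyalty, CouponUse, PriorPurchase}.
Backdoor paths from PriceTier to EmailOpen:
  P1: PriceTier <- AdSpend -> EmailOpen
  P2: PriceTier <- AdSpend -> BrandLoyalty <- CouponUse -> EmailOpen
  P3: PriceTier <- AdSpend -> BrandLoyalty -> PriorPurchase <- CouponUse -> EmailOpen
  P4: PriceTier <- CouponUse -> EmailOpen
  P5: PriceTier <- CouponUse -> BrandLoyalty <- AdSpend -> EmailOpen
  P6: PriceTier <- CouponUse -> PriorPurchase <- BrandLoyalty <- AdSpend -> EmailOpen
The empty set is not sufficient: P1 (PriceTier <- AdSpend -> EmailOpen) has no collider blocking it and no conditioned non-collider, so it is open.
Try {AdSpend, CouponUse}:
  P1: blocked at fork node AdSpend ∈ conditioning set.
  P2: blocked at fork node AdSpend ∈ conditioning set.
  P3: blocked at fork node AdSpend ∈ conditioning set.
  P4: blocked at fork node CouponUse ∈ conditioning set.
  P5: blocked at fork node CouponUse ∈ conditioning set.
  P6: blocked at fork node CouponUse ∈ conditioning set.
{AdSpend, CouponUse} contains no descendant of PriceTier and blocks every backdoor path.
Every element of {AdSpend, CouponUse} is needed (dropping AdSpend leaves P1 open; dropping CouponUse leaves P4 open), so no proper subset is valid.
Among all size-2 subsets of the eligible variables, only {AdSpend, CouponUse} blocks every backdoor path, so it is the unique smallest valid adjustment set.

{AdSpend, CouponUse}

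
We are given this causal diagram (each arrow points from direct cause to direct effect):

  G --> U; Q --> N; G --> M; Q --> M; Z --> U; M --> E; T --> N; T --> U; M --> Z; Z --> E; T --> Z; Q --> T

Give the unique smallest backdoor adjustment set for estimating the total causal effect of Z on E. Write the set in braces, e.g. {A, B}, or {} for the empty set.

{M}

Variables eligible for adjustment (non-descendants of Z, excluding Z and E): {G, M, N, Q, T}.
Backdoor paths from Z to E:
  P1: Z <- M -> E
  P2: Z <- T <- Q -> M -> E
  P3: Z <- T -> N <- Q -> M -> E
  P4: Z <- T -> U <- G -> M -> E
The empty set is not sufficient: P1 (Z <- M -> E) has no collider blocking it and no conditioned non-collider, so it is open.
Try {M}:
  P1: blocked at fork node M ∈ conditioning set.
  P2: blocked at chain node M ∈ conditioning set.
  P3: blocked at collider N (neither it nor any descendant is in the conditioning set).
  P4: blocked at collider U (neither it nor any descendant is in the conditioning set).
{M} contains no descendant of Z and blocks every backdoor path.
No other singleton works — e.g. {Q} leaves P1 open — so {M} is the unique smallest valid adjustment set.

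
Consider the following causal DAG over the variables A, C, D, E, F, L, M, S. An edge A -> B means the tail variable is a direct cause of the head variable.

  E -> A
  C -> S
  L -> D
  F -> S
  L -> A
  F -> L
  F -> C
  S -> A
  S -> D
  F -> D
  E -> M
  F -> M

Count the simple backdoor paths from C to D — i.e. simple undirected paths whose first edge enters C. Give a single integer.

7

A backdoor path from C to D is any simple undirected path whose first edge points into C (i.e. leaves C via a parent).
Parents of C: {F}.
Enumerating:
  P1: C <- F -> L -> D
  P2: C <- F -> L -> A <- S -> D
  P3: C <- F -> S -> D
  P4: C <- F -> S -> A <- L -> D
  P5: C <- F -> D
  P6: C <- F -> M <- E -> A <- L -> D
  P7: C <- F -> M <- E -> A <- S -> D
That exhausts the simple backdoor paths. Count: 7.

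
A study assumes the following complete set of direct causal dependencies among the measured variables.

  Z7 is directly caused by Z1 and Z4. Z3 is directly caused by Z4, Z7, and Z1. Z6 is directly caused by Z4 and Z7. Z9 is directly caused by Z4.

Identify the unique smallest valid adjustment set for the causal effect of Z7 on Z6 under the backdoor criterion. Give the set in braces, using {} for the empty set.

Variables eligible for adjustment (non-descendants of Z7, excluding Z7 and Z6): {Z1, Z4, Z9}.
Backdoor paths from Z7 to Z6:
  P1: Z7 <- Z4 -> Z6
  P2: Z7 <- Z1 -> Z3 <- Z4 -> Z6
The empty set is not sufficient: P1 (Z7 <- Z4 -> Z6) has no collider blocking it and no conditioned non-collider, so it is open.
Try {Z4}:
  P1: blocked at fork node Z4 ∈ conditioning set.
  P2: blocked at collider Z3 (neither it nor any descendant is in the conditioning set).
{Z4} contains no descendant of Z7 and blocks every backdoor path.
No other singleton works — e.g. {Z9} leaves P1 open — so {Z4} is the unique smallest valid adjustment set.

{Z4}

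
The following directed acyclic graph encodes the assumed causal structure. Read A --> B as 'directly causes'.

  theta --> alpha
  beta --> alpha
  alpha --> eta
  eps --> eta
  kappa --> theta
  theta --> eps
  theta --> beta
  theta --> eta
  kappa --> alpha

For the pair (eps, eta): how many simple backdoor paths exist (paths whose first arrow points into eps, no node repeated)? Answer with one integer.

A backdoor path from eps to eta is any simple undirected path whose first edge points into eps (i.e. leaves eps via a parent).
Parents of eps: {theta}.
Enumerating:
  P1: eps <- theta <- kappa -> alpha -> eta
  P2: eps <- theta -> beta -> alpha -> eta
  P3: eps <- theta -> alpha -> eta
  P4: eps <- theta -> eta
That exhausts the simple backdoor paths. Count: 4.

4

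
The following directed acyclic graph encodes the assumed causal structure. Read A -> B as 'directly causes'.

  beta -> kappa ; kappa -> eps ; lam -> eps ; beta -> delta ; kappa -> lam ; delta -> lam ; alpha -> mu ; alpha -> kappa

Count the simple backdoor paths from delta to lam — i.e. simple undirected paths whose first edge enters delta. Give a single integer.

2

A backdoor path from delta to lam is any simple undirected path whose first edge points into delta (i.e. leaves delta via a parent).
Parents of delta: {beta}.
Enumerating:
  P1: delta <- beta -> kappa -> lam
  P2: delta <- beta -> kappa -> eps <- lam
That exhausts the simple backdoor paths. Count: 2.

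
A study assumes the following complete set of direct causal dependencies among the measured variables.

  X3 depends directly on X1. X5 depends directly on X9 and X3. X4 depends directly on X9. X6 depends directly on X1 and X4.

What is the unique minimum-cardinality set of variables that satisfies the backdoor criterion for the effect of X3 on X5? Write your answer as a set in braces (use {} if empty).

{}

Variables eligible for adjustment (non-descendants of X3, excluding X3 and X5): {X1, X4, X6, X9}.
Backdoor paths from X3 to X5:
  P1: X3 <- X1 -> X6 <- X4 <- X9 -> X5
Each backdoor path contains an unconditioned collider, so every path is already blocked with the empty conditioning set:
  P1: blocked at collider X6 (neither it nor any descendant is in the conditioning set).
The empty set is therefore the unique smallest valid set.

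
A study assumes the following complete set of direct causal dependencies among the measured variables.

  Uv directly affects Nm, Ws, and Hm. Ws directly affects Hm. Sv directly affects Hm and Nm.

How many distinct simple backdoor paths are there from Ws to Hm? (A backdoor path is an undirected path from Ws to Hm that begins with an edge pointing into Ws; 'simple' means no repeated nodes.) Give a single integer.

2

A backdoor path from Ws to Hm is any simple undirected path whose first edge points into Ws (i.e. leaves Ws via a parent).
Parents of Ws: {Uv}.
Enumerating:
  P1: Ws <- Uv -> Nm <- Sv -> Hm
  P2: Ws <- Uv -> Hm
That exhausts the simple backdoor paths. Count: 2.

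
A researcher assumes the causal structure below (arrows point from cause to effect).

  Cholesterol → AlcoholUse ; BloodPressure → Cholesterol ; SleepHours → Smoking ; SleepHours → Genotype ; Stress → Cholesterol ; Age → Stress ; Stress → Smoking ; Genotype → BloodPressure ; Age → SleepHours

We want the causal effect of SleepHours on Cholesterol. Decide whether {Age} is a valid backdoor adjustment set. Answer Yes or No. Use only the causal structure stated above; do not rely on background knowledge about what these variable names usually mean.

Backdoor paths from SleepHours to Cholesterol (paths whose first edge points into SleepHours):
  P1: SleepHours <- Age -> Stress -> Cholesterol
Condition 1 (no descendant of SleepHours in the set): holds — descendants of SleepHours are {AlcoholUse, BloodPressure, Cholesterol, Genotype, Smoking}; none are in {Age}.
Condition 2 (every backdoor path blocked by {Age}):
  P1: blocked at fork node Age ∈ conditioning set.
{Age} satisfies the backdoor criterion.

Yes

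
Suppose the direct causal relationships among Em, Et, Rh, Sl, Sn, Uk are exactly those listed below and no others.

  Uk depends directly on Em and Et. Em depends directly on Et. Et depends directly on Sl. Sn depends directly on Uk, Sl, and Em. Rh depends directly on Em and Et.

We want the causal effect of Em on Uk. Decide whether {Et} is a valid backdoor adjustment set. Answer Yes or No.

Yes

Backdoor paths from Em to Uk (paths whose first edge points into Em):
  P1: Em <- Et <- Sl -> Sn <- Uk
  P2: Em <- Et -> Uk
Condition 1 (no descendant of Em in the set): holds — descendants of Em are {Rh, Sn, Uk}; none are in {Et}.
Condition 2 (every backdoor path blocked by {Et}):
  P1: blocked at chain node Et ∈ conditioning set.
  P2: blocked at fork node Et ∈ conditioning set.
{Et} satisfies the backdoor criterion.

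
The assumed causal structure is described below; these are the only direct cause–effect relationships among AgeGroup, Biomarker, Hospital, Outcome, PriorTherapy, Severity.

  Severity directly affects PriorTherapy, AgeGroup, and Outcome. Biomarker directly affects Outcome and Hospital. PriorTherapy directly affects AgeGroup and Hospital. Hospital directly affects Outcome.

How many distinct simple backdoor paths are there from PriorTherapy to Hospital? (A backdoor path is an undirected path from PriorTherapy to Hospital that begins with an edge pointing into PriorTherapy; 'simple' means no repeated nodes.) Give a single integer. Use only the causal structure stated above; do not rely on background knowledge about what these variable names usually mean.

A backdoor path from PriorTherapy to Hospital is any simple undirected path whose first edge points into PriorTherapy (i.e. leaves PriorTherapy via a parent).
Parents of PriorTherapy: {Severity}.
Enumerating:
  P1: PriorTherapy <- Severity -> Outcome <- Biomarker -> Hospital
  P2: PriorTherapy <- Severity -> Outcome <- Hospital
That exhausts the simple backdoor paths. Count: 2.

2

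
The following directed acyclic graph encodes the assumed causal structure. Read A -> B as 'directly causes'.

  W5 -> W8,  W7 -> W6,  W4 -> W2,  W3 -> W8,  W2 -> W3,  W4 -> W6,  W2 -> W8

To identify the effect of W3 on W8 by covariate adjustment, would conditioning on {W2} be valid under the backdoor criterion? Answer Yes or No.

Backdoor paths from W3 to W8 (paths whose first edge points into W3):
  P1: W3 <- W2 -> W8
Condition 1 (no descendant of W3 in the set): holds — descendants of W3 are {W8}; none are in {W2}.
Condition 2 (every backdoor path blocked by {W2}):
  P1: blocked at fork node W2 ∈ conditioning set.
{W2} satisfies the backdoor criterion.

Yes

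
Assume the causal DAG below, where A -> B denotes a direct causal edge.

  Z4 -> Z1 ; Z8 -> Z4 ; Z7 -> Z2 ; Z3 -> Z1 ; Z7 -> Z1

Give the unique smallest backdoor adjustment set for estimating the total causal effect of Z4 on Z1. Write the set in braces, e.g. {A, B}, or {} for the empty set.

{}

Variables eligible for adjustment (non-descendants of Z4, excluding Z4 and Z1): {Z2, Z3, Z7, Z8}.
Backdoor paths from Z4 to Z1:
  (none)
With no backdoor paths the empty set already satisfies the criterion, and it is trivially minimal.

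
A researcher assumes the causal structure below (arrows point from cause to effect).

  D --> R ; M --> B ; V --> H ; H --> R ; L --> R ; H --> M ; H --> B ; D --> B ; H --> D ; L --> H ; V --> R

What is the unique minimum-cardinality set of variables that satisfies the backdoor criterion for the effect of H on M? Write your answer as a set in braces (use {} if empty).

Variables eligible for adjustment (non-descendants of H, excluding H and M): {L, V}.
Backdoor paths from H to M:
  P1: H <- L -> R <- D -> B <- M
  P2: H <- V -> R <- D -> B <- M
Each backdoor path contains an unconditioned collider, so every path is already blocked with the empty conditioning set:
  P1: blocked at collider R (neither it nor any descendant is in the conditioning set).
  P2: blocked at collider R (neither it nor any descendant is in the conditioning set).
The empty set is therefore the unique smallest valid set.

{}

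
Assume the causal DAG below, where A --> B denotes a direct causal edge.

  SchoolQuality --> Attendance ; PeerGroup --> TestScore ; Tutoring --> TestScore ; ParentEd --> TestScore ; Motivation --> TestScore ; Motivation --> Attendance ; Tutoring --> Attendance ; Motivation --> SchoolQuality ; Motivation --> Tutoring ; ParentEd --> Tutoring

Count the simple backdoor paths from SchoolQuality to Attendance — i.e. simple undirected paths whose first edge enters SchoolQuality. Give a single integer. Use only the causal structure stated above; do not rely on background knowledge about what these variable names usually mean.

A backdoor path from SchoolQuality to Attendance is any simple undirected path whose first edge points into SchoolQuality (i.e. leaves SchoolQuality via a parent).
Parents of SchoolQuality: {Motivation}.
Enumerating:
  P1: SchoolQuality <- Motivation -> Tutoring -> Attendance
  P2: SchoolQuality <- Motivation -> TestScore <- ParentEd -> Tutoring -> Attendance
  P3: SchoolQuality <- Motivation -> TestScore <- Tutoring -> Attendance
  P4: SchoolQuality <- Motivation -> Attendance
That exhausts the simple backdoor paths. Count: 4.

4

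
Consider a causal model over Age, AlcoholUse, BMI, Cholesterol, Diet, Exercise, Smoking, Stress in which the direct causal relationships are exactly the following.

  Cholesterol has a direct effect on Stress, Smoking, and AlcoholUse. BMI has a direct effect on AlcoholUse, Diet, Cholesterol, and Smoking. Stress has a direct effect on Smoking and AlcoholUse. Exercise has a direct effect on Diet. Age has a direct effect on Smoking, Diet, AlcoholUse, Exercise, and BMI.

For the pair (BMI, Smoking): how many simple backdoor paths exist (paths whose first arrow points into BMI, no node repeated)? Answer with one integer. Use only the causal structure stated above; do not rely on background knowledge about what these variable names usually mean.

A backdoor path from BMI to Smoking is any simple undirected path whose first edge points into BMI (i.e. leaves BMI via a parent).
Parents of BMI: {Age}.
Enumerating:
  P1: BMI <- Age -> Smoking
  P2: BMI <- Age -> AlcoholUse <- Cholesterol -> Stress -> Smoking
  P3: BMI <- Age -> AlcoholUse <- Cholesterol -> Smoking
  P4: BMI <- Age -> AlcoholUse <- Stress <- Cholesterol -> Smoking
  P5: BMI <- Age -> AlcoholUse <- Stress -> Smoking
That exhausts the simple backdoor paths. Count: 5.

5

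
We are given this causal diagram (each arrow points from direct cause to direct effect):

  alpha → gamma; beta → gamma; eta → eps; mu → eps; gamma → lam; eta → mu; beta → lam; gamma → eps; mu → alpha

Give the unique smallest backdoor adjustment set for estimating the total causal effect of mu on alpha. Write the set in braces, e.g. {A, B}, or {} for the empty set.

Variables eligible for adjustment (non-descendants of mu, excluding mu and alpha): {beta, eta}.
Backdoor paths from mu to alpha:
  P1: mu <- eta -> eps <- gamma <- alpha
Each backdoor path contains an unconditioned collider, so every path is already blocked with the empty conditioning set:
  P1: blocked at collider eps (neither it nor any descendant is in the conditioning set).
The empty set is therefore the unique smallest valid set.

{}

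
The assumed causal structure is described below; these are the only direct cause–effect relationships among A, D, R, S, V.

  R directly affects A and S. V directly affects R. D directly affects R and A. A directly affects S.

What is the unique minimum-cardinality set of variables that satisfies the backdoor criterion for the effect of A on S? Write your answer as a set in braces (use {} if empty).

Variables eligible for adjustment (non-descendants of A, excluding A and S): {D, R, V}.
Backdoor paths from A to S:
  P1: A <- D -> R -> S
  P2: A <- R -> S
The empty set is not sufficient: P1 (A <- D -> R -> S) has no collider blocking it and no conditioned non-collider, so it is open.
Try {R}:
  P1: blocked at chain node R ∈ conditioning set.
  P2: blocked at fork node R ∈ conditioning set.
{R} contains no descendant of A and blocks every backdoor path.
No other singleton works — e.g. {D} leaves P2 open — so {R} is the unique smallest valid adjustment set.

{R}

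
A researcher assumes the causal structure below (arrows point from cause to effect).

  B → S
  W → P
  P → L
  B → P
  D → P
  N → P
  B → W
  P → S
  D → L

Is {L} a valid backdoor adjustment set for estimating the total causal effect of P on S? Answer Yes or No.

No

Backdoor paths from P to S (paths whose first edge points into P):
  P1: P <- B -> S
  P2: P <- W <- B -> S
Condition 1 (no descendant of P in the set): FAILS — L is a descendant of P.
Condition 2 (every backdoor path blocked by {L}):
  P1: open — no interior node is in the conditioning set.
  P2: open — no interior node is in the conditioning set.
{L} does not satisfy the backdoor criterion.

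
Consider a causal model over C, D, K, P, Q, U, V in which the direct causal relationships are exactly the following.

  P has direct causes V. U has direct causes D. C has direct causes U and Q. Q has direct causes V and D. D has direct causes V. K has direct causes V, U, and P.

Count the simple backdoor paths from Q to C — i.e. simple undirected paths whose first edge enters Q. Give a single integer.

A backdoor path from Q to C is any simple undirected path whose first edge points into Q (i.e. leaves Q via a parent).
Parents of Q: {D, V}.
Enumerating:
  P1: Q <- V -> P -> K <- U -> C
  P2: Q <- V -> D -> U -> C
  P3: Q <- V -> K <- U -> C
  P4: Q <- D <- V -> P -> K <- U -> C
  P5: Q <- D <- V -> K <- U -> C
  P6: Q <- D -> U -> C
That exhausts the simple backdoor paths. Count: 6.

6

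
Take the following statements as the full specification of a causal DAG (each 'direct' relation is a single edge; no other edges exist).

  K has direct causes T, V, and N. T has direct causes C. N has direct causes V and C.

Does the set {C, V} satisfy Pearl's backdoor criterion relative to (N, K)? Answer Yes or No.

Yes

Backdoor paths from N to K (paths whose first edge points into N):
  P1: N <- C -> T -> K
  P2: N <- V -> K
Condition 1 (no descendant of N in the set): holds — descendants of N are {K}; none are in {C, V}.
Condition 2 (every backdoor path blocked by {C, V}):
  P1: blocked at fork node C ∈ conditioning set.
  P2: blocked at fork node V ∈ conditioning set.
{C, V} satisfies the backdoor criterion.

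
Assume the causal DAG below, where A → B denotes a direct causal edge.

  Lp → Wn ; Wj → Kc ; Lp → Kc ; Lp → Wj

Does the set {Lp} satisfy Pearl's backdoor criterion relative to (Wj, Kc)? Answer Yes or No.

Backdoor paths from Wj to Kc (paths whose first edge points into Wj):
  P1: Wj <- Lp -> Kc
Condition 1 (no descendant of Wj in the set): holds — descendants of Wj are {Kc}; none are in {Lp}.
Condition 2 (every backdoor path blocked by {Lp}):
  P1: blocked at fork node Lp ∈ conditioning set.
{Lp} satisfies the backdoor criterion.

Yes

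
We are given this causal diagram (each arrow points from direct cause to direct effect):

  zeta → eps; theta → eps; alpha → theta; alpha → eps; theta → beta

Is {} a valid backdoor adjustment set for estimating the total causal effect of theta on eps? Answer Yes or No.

Backdoor paths from theta to eps (paths whose first edge points into theta):
  P1: theta <- alpha -> eps
Condition 1 (no descendant of theta in the set): holds — descendants of theta are {beta, eps}; none are in {}.
Condition 2 (every backdoor path blocked by {}):
  P1: open — no interior node is in the conditioning set.
{} does not satisfy the backdoor criterion.

No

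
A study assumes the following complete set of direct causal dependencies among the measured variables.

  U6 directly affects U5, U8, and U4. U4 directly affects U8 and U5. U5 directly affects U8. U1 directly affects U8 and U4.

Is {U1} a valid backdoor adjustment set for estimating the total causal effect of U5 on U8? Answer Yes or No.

No

Backdoor paths from U5 to U8 (paths whose first edge points into U5):
  P1: U5 <- U6 -> U4 <- U1 -> U8
  P2: U5 <- U6 -> U4 -> U8
  P3: U5 <- U6 -> U8
  P4: U5 <- U4 <- U6 -> U8
  P5: U5 <- U4 <- U1 -> U8
  P6: U5 <- U4 -> U8
Condition 1 (no descendant of U5 in the set): holds — descendants of U5 are {U8}; none are in {U1}.
Condition 2 (every backdoor path blocked by {U1}):
  P1: blocked at collider U4 (neither it nor any descendant is in the conditioning set).
  P2: open — no interior node is in the conditioning set.
  P3: open — no interior node is in the conditioning set.
  P4: open — no interior node is in the conditioning set.
  P5: blocked at fork node U1 ∈ conditioning set.
  P6: open — no interior node is in the conditioning set.
{U1} does not satisfy the backdoor criterion.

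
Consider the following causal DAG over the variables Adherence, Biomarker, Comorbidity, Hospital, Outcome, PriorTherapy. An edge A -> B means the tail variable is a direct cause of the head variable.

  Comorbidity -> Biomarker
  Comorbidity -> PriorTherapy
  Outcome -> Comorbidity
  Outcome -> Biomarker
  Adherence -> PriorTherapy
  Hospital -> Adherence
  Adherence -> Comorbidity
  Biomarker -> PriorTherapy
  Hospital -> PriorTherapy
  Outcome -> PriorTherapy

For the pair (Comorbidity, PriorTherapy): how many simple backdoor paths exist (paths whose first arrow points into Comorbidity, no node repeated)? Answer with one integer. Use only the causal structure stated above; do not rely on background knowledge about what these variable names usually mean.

4

A backdoor path from Comorbidity to PriorTherapy is any simple undirected path whose first edge points into Comorbidity (i.e. leaves Comorbidity via a parent).
Parents of Comorbidity: {Adherence, Outcome}.
Enumerating:
  P1: Comorbidity <- Outcome -> Biomarker -> PriorTherapy
  P2: Comorbidity <- Outcome -> PriorTherapy
  P3: Comorbidity <- Adherence <- Hospital -> PriorTherapy
  P4: Comorbidity <- Adherence -> PriorTherapy
That exhausts the simple backdoor paths. Count: 4.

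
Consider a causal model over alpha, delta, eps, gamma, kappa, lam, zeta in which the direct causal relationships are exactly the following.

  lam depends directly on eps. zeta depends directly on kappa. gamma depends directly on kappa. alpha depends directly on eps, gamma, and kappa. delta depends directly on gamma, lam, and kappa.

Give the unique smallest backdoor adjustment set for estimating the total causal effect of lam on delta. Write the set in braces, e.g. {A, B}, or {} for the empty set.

Variables eligible for adjustment (non-descendants of lam, excluding lam and delta): {alpha, eps, gamma, kappa, zeta}.
Backdoor paths from lam to delta:
  P1: lam <- eps -> alpha <- kappa -> gamma -> delta
  P2: lam <- eps -> alpha <- kappa -> delta
  P3: lam <- eps -> alpha <- gamma <- kappa -> delta
  P4: lam <- eps -> alpha <- gamma -> delta
Each backdoor path contains an unconditioned collider, so every path is already blocked with the empty conditioning set:
  P1: blocked at collider alpha (neither it nor any descendant is in the conditioning set).
  P2: blocked at collider alpha (neither it nor any descendant is in the conditioning set).
  P3: blocked at collider alpha (neither it nor any descendant is in the conditioning set).
  P4: blocked at collider alpha (neither it nor any descendant is in the conditioning set).
The empty set is therefore the unique smallest valid set.

{}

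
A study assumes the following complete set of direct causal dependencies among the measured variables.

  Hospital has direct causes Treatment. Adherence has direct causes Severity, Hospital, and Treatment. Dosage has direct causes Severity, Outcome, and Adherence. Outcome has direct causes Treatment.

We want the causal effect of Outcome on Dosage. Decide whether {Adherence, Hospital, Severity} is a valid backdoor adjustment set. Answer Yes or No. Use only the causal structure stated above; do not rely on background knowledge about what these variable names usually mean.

Yes

Backdoor paths from Outcome to Dosage (paths whose first edge points into Outcome):
  P1: Outcome <- Treatment -> Hospital -> Adherence <- Severity -> Dosage
  P2: Outcome <- Treatment -> Hospital -> Adherence -> Dosage
  P3: Outcome <- Treatment -> Adherence <- Severity -> Dosage
  P4: Outcome <- Treatment -> Adherence -> Dosage
Condition 1 (no descendant of Outcome in the set): holds — descendants of Outcome are {Dosage}; none are in {Adherence, Hospital, Severity}.
Condition 2 (every backdoor path blocked by {Adherence, Hospital, Severity}):
  P1: blocked at chain node Hospital ∈ conditioning set.
  P2: blocked at chain node Hospital ∈ conditioning set.
  P3: blocked at fork node Severity ∈ conditioning set.
  P4: blocked at chain node Adherence ∈ conditioning set.
{Adherence, Hospital, Severity} satisfies the backdoor criterion.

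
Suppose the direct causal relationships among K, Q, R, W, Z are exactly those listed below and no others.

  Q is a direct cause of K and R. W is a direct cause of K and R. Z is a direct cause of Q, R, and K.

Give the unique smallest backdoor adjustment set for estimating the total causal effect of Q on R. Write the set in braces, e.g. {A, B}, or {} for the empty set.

Variables eligible for adjustment (non-descendants of Q, excluding Q and R): {W, Z}.
Backdoor paths from Q to R:
  P1: Q <- Z -> K <- W -> R
  P2: Q <- Z -> R
The empty set is not sufficient: P2 (Q <- Z -> R) has no collider blocking it and no conditioned non-collider, so it is open.
Try {Z}:
  P1: blocked at fork node Z ∈ conditioning set.
  P2: blocked at fork node Z ∈ conditioning set.
{Z} contains no descendant of Q and blocks every backdoor path.
No other singleton works — e.g. {W} leaves P2 open — so {Z} is the unique smallest valid adjustment set.

{Z}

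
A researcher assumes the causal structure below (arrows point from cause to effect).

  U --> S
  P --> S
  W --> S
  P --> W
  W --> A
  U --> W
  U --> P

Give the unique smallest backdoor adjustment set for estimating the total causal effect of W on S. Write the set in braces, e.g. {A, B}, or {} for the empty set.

Variables eligible for adjustment (non-descendants of W, excluding W and S): {P, U}.
Backdoor paths from W to S:
  P1: W <- U -> P -> S
  P2: W <- U -> S
  P3: W <- P <- U -> S
  P4: W <- P -> S
The empty set is not sufficient: P1 (W <- U -> P -> S) has no collider blocking it and no conditioned non-collider, so it is open.
Try {P, U}:
  P1: blocked at fork node U ∈ conditioning set.
  P2: blocked at fork node U ∈ conditioning set.
  P3: blocked at chain node P ∈ conditioning set.
  P4: blocked at fork node P ∈ conditioning set.
{P, U} contains no descendant of W and blocks every backdoor path.
Every element of {P, U} is needed (dropping P leaves P4 open; dropping U leaves P2 open), so no proper subset is valid.
Among all size-2 subsets of the eligible variables, only {P, U} blocks every backdoor path, so it is the unique smallest valid adjustment set.

{P, U}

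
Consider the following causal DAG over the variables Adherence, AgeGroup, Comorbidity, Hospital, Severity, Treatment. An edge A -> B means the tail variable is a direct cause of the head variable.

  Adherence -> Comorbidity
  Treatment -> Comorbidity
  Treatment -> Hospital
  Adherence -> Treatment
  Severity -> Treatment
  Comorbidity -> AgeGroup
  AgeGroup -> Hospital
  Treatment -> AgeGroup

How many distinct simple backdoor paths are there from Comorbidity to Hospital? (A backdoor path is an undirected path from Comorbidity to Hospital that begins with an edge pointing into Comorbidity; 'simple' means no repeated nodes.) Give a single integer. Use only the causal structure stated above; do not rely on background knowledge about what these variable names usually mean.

A backdoor path from Comorbidity to Hospital is any simple undirected path whose first edge points into Comorbidity (i.e. leaves Comorbidity via a parent).
Parents of Comorbidity: {Adherence, Treatment}.
Enumerating:
  P1: Comorbidity <- Adherence -> Treatment -> AgeGroup -> Hospital
  P2: Comorbidity <- Adherence -> Treatment -> Hospital
  P3: Comorbidity <- Treatment -> AgeGroup -> Hospital
  P4: Comorbidity <- Treatment -> Hospital
That exhausts the simple backdoor paths. Count: 4.

4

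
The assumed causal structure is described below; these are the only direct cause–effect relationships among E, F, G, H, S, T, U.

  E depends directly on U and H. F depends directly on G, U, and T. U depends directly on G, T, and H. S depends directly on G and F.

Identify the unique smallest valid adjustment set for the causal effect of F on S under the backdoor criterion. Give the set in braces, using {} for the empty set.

Variables eligible for adjustment (non-descendants of F, excluding F and S): {E, G, H, T, U}.
Backdoor paths from F to S:
  P1: F <- G -> S
  P2: F <- T -> U <- G -> S
  P3: F <- U <- G -> S
The empty set is not sufficient: P1 (F <- G -> S) has no collider blocking it and no conditioned non-collider, so it is open.
Try {G}:
  P1: blocked at fork node G ∈ conditioning set.
  P2: blocked at collider U (neither it nor any descendant is in the conditioning set).
  P3: blocked at fork node G ∈ conditioning set.
{G} contains no descendant of F and blocks every backdoor path.
No other singleton works — e.g. {T} leaves P1 open — so {G} is the unique smallest valid adjustment set.

{G}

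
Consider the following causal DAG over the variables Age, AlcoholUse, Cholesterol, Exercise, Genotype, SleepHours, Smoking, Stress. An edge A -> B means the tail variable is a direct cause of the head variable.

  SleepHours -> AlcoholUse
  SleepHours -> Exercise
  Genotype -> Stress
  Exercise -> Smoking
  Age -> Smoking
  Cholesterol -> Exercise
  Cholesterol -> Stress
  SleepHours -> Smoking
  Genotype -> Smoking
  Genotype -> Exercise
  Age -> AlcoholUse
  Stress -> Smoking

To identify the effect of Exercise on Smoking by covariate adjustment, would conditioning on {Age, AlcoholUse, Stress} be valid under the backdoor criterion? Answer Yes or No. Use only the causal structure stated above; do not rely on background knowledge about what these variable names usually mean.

No

Backdoor paths from Exercise to Smoking (paths whose first edge points into Exercise):
  P1: Exercise <- Cholesterol -> Stress <- Genotype -> Smoking
  P2: Exercise <- Cholesterol -> Stress -> Smoking
  P3: Exercise <- SleepHours -> AlcoholUse <- Age -> Smoking
  P4: Exercise <- SleepHours -> Smoking
  P5: Exercise <- Genotype -> Stress -> Smoking
  P6: Exercise <- Genotype -> Smoking
Condition 1 (no descendant of Exercise in the set): holds — descendants of Exercise are {Smoking}; none are in {Age, AlcoholUse, Stress}.
Condition 2 (every backdoor path blocked by {Age, AlcoholUse, Stress}):
  P1: open — collider(s) Stress are conditioned on (or have a conditioned descendant) and no non-collider on the path is in the set.
  P2: blocked at chain node Stress ∈ conditioning set.
  P3: blocked at fork node Age ∈ conditioning set.
  P4: open — no interior node is in the conditioning set.
  P5: blocked at chain node Stress ∈ conditioning set.
  P6: open — no interior node is in the conditioning set.
{Age, AlcoholUse, Stress} does not satisfy the backdoor criterion.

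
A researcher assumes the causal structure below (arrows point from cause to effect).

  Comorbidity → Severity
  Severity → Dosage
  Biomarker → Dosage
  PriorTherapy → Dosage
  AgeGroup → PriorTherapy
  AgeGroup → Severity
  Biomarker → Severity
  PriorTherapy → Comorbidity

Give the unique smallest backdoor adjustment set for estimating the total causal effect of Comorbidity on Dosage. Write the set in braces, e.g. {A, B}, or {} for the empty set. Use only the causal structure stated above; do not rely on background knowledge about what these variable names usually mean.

Variables eligible for adjustment (non-descendants of Comorbidity, excluding Comorbidity and Dosage): {AgeGroup, Biomarker, PriorTherapy}.
Backdoor paths from Comorbidity to Dosage:
  P1: Comorbidity <- PriorTherapy <- AgeGroup -> Severity <- Biomarker -> Dosage
  P2: Comorbidity <- PriorTherapy <- AgeGroup -> Severity -> Dosage
  P3: Comorbidity <- PriorTherapy -> Dosage
The empty set is not sufficient: P2 (Comorbidity <- PriorTherapy <- AgeGroup -> Severity -> Dosage) has no collider blocking it and no conditioned non-collider, so it is open.
Try {PriorTherapy}:
  P1: blocked at chain node PriorTherapy ∈ conditioning set.
  P2: blocked at chain node PriorTherapy ∈ conditioning set.
  P3: blocked at fork node PriorTherapy ∈ conditioning set.
{PriorTherapy} contains no descendant of Comorbidity and blocks every backdoor path.
No other singleton works — e.g. {AgeGroup} leaves P3 open — so {PriorTherapy} is the unique smallest valid adjustment set.

{PriorTherapy}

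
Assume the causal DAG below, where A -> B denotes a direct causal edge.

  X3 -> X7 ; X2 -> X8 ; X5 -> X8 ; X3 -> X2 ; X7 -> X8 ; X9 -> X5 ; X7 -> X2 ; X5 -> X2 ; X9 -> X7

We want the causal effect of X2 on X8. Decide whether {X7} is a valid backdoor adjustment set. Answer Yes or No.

No

Backdoor paths from X2 to X8 (paths whose first edge points into X2):
  P1: X2 <- X3 -> X7 <- X9 -> X5 -> X8
  P2: X2 <- X3 -> X7 -> X8
  P3: X2 <- X7 <- X9 -> X5 -> X8
  P4: X2 <- X7 -> X8
  P5: X2 <- X5 <- X9 -> X7 -> X8
  P6: X2 <- X5 -> X8
Condition 1 (no descendant of X2 in the set): holds — descendants of X2 are {X8}; none are in {X7}.
Condition 2 (every backdoor path blocked by {X7}):
  P1: open — collider(s) X7 are conditioned on (or have a conditioned descendant) and no non-collider on the path is in the set.
  P2: blocked at chain node X7 ∈ conditioning set.
  P3: blocked at chain node X7 ∈ conditioning set.
  P4: blocked at fork node X7 ∈ conditioning set.
  P5: blocked at chain node X7 ∈ conditioning set.
  P6: open — no interior node is in the conditioning set.
{X7} does not satisfy the backdoor criterion.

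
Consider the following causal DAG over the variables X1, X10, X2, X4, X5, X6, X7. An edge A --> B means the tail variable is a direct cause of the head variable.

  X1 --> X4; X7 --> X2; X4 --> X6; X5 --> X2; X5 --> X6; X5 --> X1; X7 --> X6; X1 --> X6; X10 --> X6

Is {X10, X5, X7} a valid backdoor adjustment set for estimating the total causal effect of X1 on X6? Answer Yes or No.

Backdoor paths from X1 to X6 (paths whose first edge points into X1):
  P1: X1 <- X5 -> X2 <- X7 -> X6
  P2: X1 <- X5 -> X6
Condition 1 (no descendant of X1 in the set): holds — descendants of X1 are {X4, X6}; none are in {X10, X5, X7}.
Condition 2 (every backdoor path blocked by {X10, X5, X7}):
  P1: blocked at fork node X5 ∈ conditioning set.
  P2: blocked at fork node X5 ∈ conditioning set.
{X10, X5, X7} satisfies the backdoor criterion.

Yes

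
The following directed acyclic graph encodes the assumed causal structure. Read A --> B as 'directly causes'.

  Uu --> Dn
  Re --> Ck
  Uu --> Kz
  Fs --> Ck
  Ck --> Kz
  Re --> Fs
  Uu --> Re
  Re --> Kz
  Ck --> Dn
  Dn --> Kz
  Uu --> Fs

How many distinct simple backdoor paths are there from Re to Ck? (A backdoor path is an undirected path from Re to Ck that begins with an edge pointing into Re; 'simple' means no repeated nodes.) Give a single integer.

5

A backdoor path from Re to Ck is any simple undirected path whose first edge points into Re (i.e. leaves Re via a parent).
Parents of Re: {Uu}.
Enumerating:
  P1: Re <- Uu -> Fs -> Ck
  P2: Re <- Uu -> Dn <- Ck
  P3: Re <- Uu -> Dn -> Kz <- Ck
  P4: Re <- Uu -> Kz <- Ck
  P5: Re <- Uu -> Kz <- Dn <- Ck
That exhausts the simple backdoor paths. Count: 5.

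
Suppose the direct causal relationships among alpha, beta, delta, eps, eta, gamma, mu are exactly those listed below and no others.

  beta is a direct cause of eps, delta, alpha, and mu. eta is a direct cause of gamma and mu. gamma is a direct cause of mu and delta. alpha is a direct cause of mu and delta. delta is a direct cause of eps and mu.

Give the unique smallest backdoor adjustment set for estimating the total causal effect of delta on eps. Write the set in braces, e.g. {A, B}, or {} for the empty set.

Variables eligible for adjustment (non-descendants of delta, excluding delta and eps): {alpha, beta, eta, gamma}.
Backdoor paths from delta to eps:
  P1: delta <- beta -> eps
  P2: delta <- gamma <- eta -> mu <- beta -> eps
  P3: delta <- gamma <- eta -> mu <- alpha <- beta -> eps
  P4: delta <- gamma -> mu <- beta -> eps
  P5: delta <- gamma -> mu <- alpha <- beta -> eps
  P6: delta <- alpha <- beta -> eps
  P7: delta <- alpha -> mu <- beta -> eps
The empty set is not sufficient: P1 (delta <- beta -> eps) has no collider blocking it and no conditioned non-collider, so it is open.
Try {beta}:
  P1: blocked at fork node beta ∈ conditioning set.
  P2: blocked at collider mu (neither it nor any descendant is in the conditioning set).
  P3: blocked at collider mu (neither it nor any descendant is in the conditioning set).
  P4: blocked at collider mu (neither it nor any descendant is in the conditioning set).
  P5: blocked at collider mu (neither it nor any descendant is in the conditioning set).
  P6: blocked at fork node beta ∈ conditioning set.
  P7: blocked at collider mu (neither it nor any descendant is in the conditioning set).
{beta} contains no descendant of delta and blocks every backdoor path.
No other singleton works — e.g. {eta} leaves P1 open — so {beta} is the unique smallest valid adjustment set.

{beta}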